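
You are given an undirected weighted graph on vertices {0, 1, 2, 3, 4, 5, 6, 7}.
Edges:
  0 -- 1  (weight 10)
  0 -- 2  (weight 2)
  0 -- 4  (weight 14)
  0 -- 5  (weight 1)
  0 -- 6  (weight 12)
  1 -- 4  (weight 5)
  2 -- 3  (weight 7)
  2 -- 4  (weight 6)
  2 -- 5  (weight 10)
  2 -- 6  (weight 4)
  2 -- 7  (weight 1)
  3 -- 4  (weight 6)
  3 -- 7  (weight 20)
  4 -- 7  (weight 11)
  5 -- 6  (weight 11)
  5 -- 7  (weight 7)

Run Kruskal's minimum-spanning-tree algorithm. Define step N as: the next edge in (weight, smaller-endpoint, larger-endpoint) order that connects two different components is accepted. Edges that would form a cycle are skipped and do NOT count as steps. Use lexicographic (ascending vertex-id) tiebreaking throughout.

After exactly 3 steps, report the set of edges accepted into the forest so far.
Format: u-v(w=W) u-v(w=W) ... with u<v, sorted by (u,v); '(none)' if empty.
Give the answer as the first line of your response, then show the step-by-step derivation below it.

0-2(w=2) 0-5(w=1) 2-7(w=1)

step 1: add edge 0-5 (w=1); MST = {0-5(w=1)}
step 2: add edge 2-7 (w=1); MST = {0-5(w=1) 2-7(w=1)}
step 3: add edge 0-2 (w=2); MST = {0-2(w=2) 0-5(w=1) 2-7(w=1)}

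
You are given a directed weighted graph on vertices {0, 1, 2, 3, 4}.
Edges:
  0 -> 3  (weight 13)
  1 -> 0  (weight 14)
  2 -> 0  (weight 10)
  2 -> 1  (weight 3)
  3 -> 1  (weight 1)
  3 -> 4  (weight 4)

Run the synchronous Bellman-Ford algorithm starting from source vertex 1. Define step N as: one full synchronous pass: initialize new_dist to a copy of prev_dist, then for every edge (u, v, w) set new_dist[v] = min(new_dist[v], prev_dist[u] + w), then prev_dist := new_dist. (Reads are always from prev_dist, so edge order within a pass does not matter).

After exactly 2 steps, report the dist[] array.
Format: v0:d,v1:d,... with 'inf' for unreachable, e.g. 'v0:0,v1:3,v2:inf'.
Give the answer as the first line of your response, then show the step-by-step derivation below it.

v0:14,v1:0,v2:inf,v3:27,v4:inf

step 1: dist = v0:14,v1:0,v2:inf,v3:inf,v4:inf
step 2: dist = v0:14,v1:0,v2:inf,v3:27,v4:inf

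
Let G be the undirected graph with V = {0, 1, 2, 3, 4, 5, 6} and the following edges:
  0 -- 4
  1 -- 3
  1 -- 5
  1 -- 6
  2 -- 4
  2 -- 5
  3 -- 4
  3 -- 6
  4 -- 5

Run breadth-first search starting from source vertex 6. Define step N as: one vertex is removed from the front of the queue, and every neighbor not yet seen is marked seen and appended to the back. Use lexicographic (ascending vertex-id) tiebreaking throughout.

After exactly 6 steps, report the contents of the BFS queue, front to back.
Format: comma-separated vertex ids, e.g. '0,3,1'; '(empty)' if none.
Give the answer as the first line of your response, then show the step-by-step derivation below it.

0

step 1: dequeue 6; queue=[1,3]; order=6
step 2: dequeue 1; queue=[3,5]; order=6,1
step 3: dequeue 3; queue=[5,4]; order=6,1,3
step 4: dequeue 5; queue=[4,2]; order=6,1,3,5
step 5: dequeue 4; queue=[2,0]; order=6,1,3,5,4
step 6: dequeue 2; queue=[0]; order=6,1,3,5,4,2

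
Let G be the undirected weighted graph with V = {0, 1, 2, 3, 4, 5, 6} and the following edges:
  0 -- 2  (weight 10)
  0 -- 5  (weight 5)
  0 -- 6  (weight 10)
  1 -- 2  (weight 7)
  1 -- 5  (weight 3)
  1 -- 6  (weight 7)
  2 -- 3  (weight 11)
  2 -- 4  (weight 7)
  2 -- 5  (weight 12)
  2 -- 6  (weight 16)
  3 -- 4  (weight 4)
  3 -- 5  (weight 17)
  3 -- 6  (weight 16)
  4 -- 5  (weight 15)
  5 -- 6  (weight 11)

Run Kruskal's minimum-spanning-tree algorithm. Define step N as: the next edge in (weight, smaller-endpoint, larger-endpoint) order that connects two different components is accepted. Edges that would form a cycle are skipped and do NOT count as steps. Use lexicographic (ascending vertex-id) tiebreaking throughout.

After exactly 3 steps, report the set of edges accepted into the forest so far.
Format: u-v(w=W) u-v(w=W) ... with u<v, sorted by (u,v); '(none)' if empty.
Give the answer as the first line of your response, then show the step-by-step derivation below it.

0-5(w=5) 1-5(w=3) 3-4(w=4)

step 1: add edge 1-5 (w=3); MST = {1-5(w=3)}
step 2: add edge 3-4 (w=4); MST = {1-5(w=3) 3-4(w=4)}
step 3: add edge 0-5 (w=5); MST = {0-5(w=5) 1-5(w=3) 3-4(w=4)}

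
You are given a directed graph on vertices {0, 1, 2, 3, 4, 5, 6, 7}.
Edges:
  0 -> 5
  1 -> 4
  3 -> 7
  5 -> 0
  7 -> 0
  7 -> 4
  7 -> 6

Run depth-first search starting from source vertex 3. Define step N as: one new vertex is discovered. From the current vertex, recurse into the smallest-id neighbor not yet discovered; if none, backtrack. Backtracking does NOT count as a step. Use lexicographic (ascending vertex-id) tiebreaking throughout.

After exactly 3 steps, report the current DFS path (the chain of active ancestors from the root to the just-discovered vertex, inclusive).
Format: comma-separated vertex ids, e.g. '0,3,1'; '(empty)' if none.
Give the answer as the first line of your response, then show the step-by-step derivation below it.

3,7,0

step 1: discover 3; path=3; order=3
step 2: discover 7; path=3>7; order=3,7
step 3: discover 0; path=3>7>0; order=3,7,0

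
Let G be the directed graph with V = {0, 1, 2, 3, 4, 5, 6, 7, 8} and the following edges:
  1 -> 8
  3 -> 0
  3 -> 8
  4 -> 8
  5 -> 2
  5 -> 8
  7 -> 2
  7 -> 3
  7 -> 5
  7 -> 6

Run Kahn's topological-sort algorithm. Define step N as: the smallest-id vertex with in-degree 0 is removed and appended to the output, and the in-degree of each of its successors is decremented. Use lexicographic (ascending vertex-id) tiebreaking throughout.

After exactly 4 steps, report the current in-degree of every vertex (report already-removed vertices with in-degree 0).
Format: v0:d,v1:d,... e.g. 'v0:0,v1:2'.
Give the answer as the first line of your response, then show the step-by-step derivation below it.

v0:0,v1:0,v2:1,v3:0,v4:0,v5:0,v6:0,v7:0,v8:1

step 1: output 1; order=[1]; indeg=(1,0,2,1,0,1,1,0,3)
step 2: output 4; order=[1,4]; indeg=(1,0,2,1,0,1,1,0,2)
step 3: output 7; order=[1,4,7]; indeg=(1,0,1,0,0,0,0,0,2)
step 4: output 3; order=[1,4,7,3]; indeg=(0,0,1,0,0,0,0,0,1)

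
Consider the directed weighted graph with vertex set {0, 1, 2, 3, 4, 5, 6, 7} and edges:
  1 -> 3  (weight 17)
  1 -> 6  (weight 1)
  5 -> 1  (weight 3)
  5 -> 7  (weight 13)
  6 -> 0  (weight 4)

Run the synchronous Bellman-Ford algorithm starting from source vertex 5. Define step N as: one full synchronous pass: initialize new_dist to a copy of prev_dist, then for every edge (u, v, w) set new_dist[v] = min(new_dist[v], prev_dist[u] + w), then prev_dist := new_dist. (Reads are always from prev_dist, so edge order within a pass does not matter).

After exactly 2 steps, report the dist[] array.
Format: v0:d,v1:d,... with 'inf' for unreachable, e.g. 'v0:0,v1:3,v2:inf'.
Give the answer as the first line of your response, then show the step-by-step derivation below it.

v0:inf,v1:3,v2:inf,v3:20,v4:inf,v5:0,v6:4,v7:13

step 1: dist = v0:inf,v1:3,v2:inf,v3:inf,v4:inf,v5:0,v6:inf,v7:13
step 2: dist = v0:inf,v1:3,v2:inf,v3:20,v4:inf,v5:0,v6:4,v7:13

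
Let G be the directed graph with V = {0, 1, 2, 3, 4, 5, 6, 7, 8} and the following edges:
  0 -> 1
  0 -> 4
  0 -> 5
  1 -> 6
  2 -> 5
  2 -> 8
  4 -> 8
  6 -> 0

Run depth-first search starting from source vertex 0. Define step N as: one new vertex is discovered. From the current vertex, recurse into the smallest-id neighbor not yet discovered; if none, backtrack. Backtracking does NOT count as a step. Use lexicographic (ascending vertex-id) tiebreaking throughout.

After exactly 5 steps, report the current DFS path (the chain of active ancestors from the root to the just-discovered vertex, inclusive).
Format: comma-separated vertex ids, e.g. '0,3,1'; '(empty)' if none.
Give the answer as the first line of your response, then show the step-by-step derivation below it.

0,4,8

step 1: discover 0; path=0; order=0
step 2: discover 1; path=0>1; order=0,1
step 3: discover 6; path=0>1>6; order=0,1,6
step 4: discover 4; path=0>4; order=0,1,6,4
step 5: discover 8; path=0>4>8; order=0,1,6,4,8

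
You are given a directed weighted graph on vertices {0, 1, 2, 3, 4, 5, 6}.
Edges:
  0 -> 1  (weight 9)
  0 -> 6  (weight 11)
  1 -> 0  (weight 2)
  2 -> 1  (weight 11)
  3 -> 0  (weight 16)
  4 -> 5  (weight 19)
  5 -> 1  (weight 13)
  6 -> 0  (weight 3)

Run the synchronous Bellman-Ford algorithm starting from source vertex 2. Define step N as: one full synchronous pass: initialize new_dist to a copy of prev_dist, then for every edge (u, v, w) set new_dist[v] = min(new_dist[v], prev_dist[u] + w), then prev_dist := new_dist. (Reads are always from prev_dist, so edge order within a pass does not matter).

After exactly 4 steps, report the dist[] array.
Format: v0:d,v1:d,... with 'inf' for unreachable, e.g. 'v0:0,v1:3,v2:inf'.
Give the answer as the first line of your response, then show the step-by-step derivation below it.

v0:13,v1:11,v2:0,v3:inf,v4:inf,v5:inf,v6:24

step 1: dist = v0:inf,v1:11,v2:0,v3:inf,v4:inf,v5:inf,v6:inf
step 2: dist = v0:13,v1:11,v2:0,v3:inf,v4:inf,v5:inf,v6:inf
step 3: dist = v0:13,v1:11,v2:0,v3:inf,v4:inf,v5:inf,v6:24
step 4: dist = v0:13,v1:11,v2:0,v3:inf,v4:inf,v5:inf,v6:24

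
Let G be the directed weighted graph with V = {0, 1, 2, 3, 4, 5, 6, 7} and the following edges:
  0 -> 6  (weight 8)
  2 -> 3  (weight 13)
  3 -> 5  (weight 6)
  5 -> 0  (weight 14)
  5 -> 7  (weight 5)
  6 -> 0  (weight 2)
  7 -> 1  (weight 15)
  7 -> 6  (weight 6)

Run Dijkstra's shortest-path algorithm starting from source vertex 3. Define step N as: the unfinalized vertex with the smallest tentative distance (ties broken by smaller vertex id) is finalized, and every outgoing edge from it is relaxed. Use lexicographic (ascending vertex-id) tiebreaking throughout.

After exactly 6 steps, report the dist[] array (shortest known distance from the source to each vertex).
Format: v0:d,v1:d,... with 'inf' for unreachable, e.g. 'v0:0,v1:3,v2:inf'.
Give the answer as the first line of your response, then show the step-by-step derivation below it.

v0:19,v1:26,v2:inf,v3:0,v4:inf,v5:6,v6:17,v7:11

step 1: dist = v0:inf,v1:inf,v2:inf,v3:0,v4:inf,v5:6,v6:inf,v7:inf
step 2: dist = v0:20,v1:inf,v2:inf,v3:0,v4:inf,v5:6,v6:inf,v7:11
step 3: dist = v0:20,v1:26,v2:inf,v3:0,v4:inf,v5:6,v6:17,v7:11
step 4: dist = v0:19,v1:26,v2:inf,v3:0,v4:inf,v5:6,v6:17,v7:11
step 5: dist = v0:19,v1:26,v2:inf,v3:0,v4:inf,v5:6,v6:17,v7:11
step 6: dist = v0:19,v1:26,v2:inf,v3:0,v4:inf,v5:6,v6:17,v7:11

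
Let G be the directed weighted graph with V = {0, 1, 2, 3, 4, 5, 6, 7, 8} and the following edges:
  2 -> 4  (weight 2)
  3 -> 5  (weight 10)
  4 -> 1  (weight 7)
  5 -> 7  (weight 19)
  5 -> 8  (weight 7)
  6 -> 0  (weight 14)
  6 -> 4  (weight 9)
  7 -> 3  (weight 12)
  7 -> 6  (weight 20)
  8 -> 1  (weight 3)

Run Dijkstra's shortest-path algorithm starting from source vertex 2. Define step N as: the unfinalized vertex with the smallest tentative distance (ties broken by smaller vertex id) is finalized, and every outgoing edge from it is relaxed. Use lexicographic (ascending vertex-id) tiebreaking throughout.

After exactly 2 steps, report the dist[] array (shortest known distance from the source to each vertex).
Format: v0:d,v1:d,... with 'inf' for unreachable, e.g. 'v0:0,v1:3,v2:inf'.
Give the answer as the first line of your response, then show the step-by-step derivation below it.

v0:inf,v1:9,v2:0,v3:inf,v4:2,v5:inf,v6:inf,v7:inf,v8:inf

step 1: dist = v0:inf,v1:inf,v2:0,v3:inf,v4:2,v5:inf,v6:inf,v7:inf,v8:inf
step 2: dist = v0:inf,v1:9,v2:0,v3:inf,v4:2,v5:inf,v6:inf,v7:inf,v8:inf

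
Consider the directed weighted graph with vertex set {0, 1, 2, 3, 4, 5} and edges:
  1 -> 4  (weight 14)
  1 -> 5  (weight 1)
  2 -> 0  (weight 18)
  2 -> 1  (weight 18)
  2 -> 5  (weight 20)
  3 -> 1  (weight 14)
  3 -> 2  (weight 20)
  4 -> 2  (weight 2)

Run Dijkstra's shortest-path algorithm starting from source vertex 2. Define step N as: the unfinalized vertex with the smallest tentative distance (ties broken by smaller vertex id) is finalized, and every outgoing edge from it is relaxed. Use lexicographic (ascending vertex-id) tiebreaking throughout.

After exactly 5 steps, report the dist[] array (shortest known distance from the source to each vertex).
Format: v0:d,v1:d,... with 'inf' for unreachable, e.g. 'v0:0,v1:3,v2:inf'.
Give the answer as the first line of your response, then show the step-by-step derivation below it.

v0:18,v1:18,v2:0,v3:inf,v4:32,v5:19

step 1: dist = v0:18,v1:18,v2:0,v3:inf,v4:inf,v5:20
step 2: dist = v0:18,v1:18,v2:0,v3:inf,v4:inf,v5:20
step 3: dist = v0:18,v1:18,v2:0,v3:inf,v4:32,v5:19
step 4: dist = v0:18,v1:18,v2:0,v3:inf,v4:32,v5:19
step 5: dist = v0:18,v1:18,v2:0,v3:inf,v4:32,v5:19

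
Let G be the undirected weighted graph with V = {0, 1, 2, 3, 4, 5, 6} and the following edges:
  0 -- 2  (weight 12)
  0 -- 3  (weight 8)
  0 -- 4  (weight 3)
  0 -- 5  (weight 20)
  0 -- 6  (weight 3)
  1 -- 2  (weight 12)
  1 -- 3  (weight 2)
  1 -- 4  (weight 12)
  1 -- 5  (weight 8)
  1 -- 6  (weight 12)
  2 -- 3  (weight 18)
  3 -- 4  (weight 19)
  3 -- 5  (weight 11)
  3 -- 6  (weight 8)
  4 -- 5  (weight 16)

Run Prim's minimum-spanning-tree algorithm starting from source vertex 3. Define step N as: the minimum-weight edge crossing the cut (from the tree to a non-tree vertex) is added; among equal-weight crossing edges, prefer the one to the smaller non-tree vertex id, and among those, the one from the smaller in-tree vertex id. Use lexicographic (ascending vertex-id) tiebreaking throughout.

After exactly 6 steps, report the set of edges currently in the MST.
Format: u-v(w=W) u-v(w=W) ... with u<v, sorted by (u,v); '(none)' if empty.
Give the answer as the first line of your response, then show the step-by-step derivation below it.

0-2(w=12) 0-3(w=8) 0-4(w=3) 0-6(w=3) 1-3(w=2) 1-5(w=8)

step 1: add edge 1-3 (w=2); MST = {1-3(w=2)}
step 2: add edge 0-3 (w=8); MST = {0-3(w=8) 1-3(w=2)}
step 3: add edge 0-4 (w=3); MST = {0-3(w=8) 0-4(w=3) 1-3(w=2)}
step 4: add edge 0-6 (w=3); MST = {0-3(w=8) 0-4(w=3) 0-6(w=3) 1-3(w=2)}
step 5: add edge 1-5 (w=8); MST = {0-3(w=8) 0-4(w=3) 0-6(w=3) 1-3(w=2) 1-5(w=8)}
step 6: add edge 0-2 (w=12); MST = {0-2(w=12) 0-3(w=8) 0-4(w=3) 0-6(w=3) 1-3(w=2) 1-5(w=8)}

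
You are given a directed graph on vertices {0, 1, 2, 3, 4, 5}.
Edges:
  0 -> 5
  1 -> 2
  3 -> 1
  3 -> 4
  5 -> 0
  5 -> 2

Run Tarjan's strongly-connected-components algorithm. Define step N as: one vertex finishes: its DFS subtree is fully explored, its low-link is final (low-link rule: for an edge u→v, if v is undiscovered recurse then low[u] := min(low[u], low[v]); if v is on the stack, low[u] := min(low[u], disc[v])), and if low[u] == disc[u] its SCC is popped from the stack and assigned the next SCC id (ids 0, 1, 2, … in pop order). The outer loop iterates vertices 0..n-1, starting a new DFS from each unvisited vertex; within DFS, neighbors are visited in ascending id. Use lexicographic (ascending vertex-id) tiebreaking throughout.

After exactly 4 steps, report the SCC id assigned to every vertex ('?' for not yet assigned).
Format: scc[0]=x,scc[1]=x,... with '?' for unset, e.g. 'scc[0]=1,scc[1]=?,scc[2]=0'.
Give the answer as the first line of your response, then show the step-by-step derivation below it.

scc[0]=1,scc[1]=2,scc[2]=0,scc[3]=?,scc[4]=?,scc[5]=1

step 1: low=(low[0]=0,low[1]=?,low[2]=2,low[3]=?,low[4]=?,low[5]=0); scc=(scc[0]=?,scc[1]=?,scc[2]=0,scc[3]=?,scc[4]=?,scc[5]=?)
step 2: low=(low[0]=0,low[1]=?,low[2]=2,low[3]=?,low[4]=?,low[5]=0); scc=(scc[0]=?,scc[1]=?,scc[2]=0,scc[3]=?,scc[4]=?,scc[5]=?)
step 3: low=(low[0]=0,low[1]=?,low[2]=2,low[3]=?,low[4]=?,low[5]=0); scc=(scc[0]=1,scc[1]=?,scc[2]=0,scc[3]=?,scc[4]=?,scc[5]=1)
step 4: low=(low[0]=0,low[1]=3,low[2]=2,low[3]=?,low[4]=?,low[5]=0); scc=(scc[0]=1,scc[1]=2,scc[2]=0,scc[3]=?,scc[4]=?,scc[5]=1)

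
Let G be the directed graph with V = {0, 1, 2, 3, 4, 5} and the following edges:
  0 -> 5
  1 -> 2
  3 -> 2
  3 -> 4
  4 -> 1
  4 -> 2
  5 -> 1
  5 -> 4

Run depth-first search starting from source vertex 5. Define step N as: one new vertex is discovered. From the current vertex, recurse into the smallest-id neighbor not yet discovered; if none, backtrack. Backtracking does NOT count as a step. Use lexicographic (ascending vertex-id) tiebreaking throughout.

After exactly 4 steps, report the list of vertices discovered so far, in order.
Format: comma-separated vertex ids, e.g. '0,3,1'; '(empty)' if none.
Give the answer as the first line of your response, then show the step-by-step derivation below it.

5,1,2,4

step 1: discover 5; path=5; order=5
step 2: discover 1; path=5>1; order=5,1
step 3: discover 2; path=5>1>2; order=5,1,2
step 4: discover 4; path=5>4; order=5,1,2,4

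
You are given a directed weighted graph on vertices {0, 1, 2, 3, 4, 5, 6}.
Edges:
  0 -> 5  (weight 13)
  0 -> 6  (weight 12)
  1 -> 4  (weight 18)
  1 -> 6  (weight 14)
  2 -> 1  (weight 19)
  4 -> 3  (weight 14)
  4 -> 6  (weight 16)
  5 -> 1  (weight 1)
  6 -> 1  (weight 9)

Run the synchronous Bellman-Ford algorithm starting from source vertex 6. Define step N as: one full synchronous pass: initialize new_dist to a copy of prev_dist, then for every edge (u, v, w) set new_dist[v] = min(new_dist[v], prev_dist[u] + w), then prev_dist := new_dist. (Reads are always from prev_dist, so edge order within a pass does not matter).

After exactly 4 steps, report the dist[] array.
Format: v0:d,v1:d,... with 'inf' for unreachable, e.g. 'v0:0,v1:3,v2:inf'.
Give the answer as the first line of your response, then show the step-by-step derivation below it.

v0:inf,v1:9,v2:inf,v3:41,v4:27,v5:inf,v6:0

step 1: dist = v0:inf,v1:9,v2:inf,v3:inf,v4:inf,v5:inf,v6:0
step 2: dist = v0:inf,v1:9,v2:inf,v3:inf,v4:27,v5:inf,v6:0
step 3: dist = v0:inf,v1:9,v2:inf,v3:41,v4:27,v5:inf,v6:0
step 4: dist = v0:inf,v1:9,v2:inf,v3:41,v4:27,v5:inf,v6:0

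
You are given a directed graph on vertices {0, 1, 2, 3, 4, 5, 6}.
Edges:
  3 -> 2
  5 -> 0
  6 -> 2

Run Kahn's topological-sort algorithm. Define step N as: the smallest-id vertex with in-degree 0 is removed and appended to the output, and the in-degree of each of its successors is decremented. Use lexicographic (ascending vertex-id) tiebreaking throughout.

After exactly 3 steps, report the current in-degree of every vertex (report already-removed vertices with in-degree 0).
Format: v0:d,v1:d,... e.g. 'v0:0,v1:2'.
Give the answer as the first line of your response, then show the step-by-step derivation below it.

v0:1,v1:0,v2:1,v3:0,v4:0,v5:0,v6:0

step 1: output 1; order=[1]; indeg=(1,0,2,0,0,0,0)
step 2: output 3; order=[1,3]; indeg=(1,0,1,0,0,0,0)
step 3: output 4; order=[1,3,4]; indeg=(1,0,1,0,0,0,0)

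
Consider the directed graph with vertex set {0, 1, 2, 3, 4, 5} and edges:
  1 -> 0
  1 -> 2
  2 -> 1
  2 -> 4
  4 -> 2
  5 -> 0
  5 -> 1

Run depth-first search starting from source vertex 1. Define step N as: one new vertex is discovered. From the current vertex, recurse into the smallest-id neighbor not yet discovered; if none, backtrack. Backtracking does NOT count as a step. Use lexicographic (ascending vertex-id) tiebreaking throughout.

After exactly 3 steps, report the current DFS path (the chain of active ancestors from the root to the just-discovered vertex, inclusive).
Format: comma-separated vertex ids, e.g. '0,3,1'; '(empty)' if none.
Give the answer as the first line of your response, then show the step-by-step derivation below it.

1,2

step 1: discover 1; path=1; order=1
step 2: discover 0; path=1>0; order=1,0
step 3: discover 2; path=1>2; order=1,0,2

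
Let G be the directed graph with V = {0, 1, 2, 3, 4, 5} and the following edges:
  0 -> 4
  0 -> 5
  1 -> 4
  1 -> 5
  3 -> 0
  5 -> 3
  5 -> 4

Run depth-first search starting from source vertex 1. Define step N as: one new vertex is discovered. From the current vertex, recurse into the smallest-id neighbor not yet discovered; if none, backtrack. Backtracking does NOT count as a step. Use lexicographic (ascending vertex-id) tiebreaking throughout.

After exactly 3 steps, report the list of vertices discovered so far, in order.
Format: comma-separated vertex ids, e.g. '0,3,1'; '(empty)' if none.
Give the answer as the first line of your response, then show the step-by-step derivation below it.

1,4,5

step 1: discover 1; path=1; order=1
step 2: discover 4; path=1>4; order=1,4
step 3: discover 5; path=1>5; order=1,4,5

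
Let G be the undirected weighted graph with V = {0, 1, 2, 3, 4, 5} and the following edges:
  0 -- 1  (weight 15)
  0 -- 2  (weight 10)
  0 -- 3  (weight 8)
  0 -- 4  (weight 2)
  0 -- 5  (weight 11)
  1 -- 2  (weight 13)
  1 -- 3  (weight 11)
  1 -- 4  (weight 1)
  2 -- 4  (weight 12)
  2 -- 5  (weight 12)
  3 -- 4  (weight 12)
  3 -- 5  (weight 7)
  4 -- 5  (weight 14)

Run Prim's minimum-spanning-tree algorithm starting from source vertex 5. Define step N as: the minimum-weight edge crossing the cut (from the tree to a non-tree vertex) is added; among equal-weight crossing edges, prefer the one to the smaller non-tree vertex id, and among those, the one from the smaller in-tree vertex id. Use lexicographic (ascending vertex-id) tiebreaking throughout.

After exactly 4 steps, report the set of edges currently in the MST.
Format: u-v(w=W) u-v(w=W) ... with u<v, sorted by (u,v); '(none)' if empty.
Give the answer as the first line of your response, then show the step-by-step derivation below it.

0-3(w=8) 0-4(w=2) 1-4(w=1) 3-5(w=7)

step 1: add edge 3-5 (w=7); MST = {3-5(w=7)}
step 2: add edge 0-3 (w=8); MST = {0-3(w=8) 3-5(w=7)}
step 3: add edge 0-4 (w=2); MST = {0-3(w=8) 0-4(w=2) 3-5(w=7)}
step 4: add edge 1-4 (w=1); MST = {0-3(w=8) 0-4(w=2) 1-4(w=1) 3-5(w=7)}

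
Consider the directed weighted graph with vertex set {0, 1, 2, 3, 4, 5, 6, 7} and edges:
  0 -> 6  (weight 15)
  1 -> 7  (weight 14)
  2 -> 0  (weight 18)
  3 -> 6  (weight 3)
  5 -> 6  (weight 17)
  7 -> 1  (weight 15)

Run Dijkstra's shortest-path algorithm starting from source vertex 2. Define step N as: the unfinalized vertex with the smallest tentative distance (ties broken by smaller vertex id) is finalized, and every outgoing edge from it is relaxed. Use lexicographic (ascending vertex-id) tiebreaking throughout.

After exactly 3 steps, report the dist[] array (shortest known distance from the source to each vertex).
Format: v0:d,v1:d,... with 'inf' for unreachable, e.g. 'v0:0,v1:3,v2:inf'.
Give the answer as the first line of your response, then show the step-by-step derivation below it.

v0:18,v1:inf,v2:0,v3:inf,v4:inf,v5:inf,v6:33,v7:inf

step 1: dist = v0:18,v1:inf,v2:0,v3:inf,v4:inf,v5:inf,v6:inf,v7:inf
step 2: dist = v0:18,v1:inf,v2:0,v3:inf,v4:inf,v5:inf,v6:33,v7:inf
step 3: dist = v0:18,v1:inf,v2:0,v3:inf,v4:inf,v5:inf,v6:33,v7:inf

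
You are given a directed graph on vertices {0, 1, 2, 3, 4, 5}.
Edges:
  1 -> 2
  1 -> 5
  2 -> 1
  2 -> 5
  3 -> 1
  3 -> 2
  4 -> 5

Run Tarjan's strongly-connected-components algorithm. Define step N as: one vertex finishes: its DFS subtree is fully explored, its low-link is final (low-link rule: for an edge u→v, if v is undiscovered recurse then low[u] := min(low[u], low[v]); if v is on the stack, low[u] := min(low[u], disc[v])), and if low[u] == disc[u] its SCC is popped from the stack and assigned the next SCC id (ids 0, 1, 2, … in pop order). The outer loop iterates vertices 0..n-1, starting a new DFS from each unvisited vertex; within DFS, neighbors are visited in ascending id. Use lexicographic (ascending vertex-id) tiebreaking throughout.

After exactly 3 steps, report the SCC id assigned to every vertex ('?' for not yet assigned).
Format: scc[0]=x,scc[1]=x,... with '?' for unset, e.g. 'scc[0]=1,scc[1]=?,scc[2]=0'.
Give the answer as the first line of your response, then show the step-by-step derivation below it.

scc[0]=0,scc[1]=?,scc[2]=?,scc[3]=?,scc[4]=?,scc[5]=1

step 1: low=(low[0]=0,low[1]=?,low[2]=?,low[3]=?,low[4]=?,low[5]=?); scc=(scc[0]=0,scc[1]=?,scc[2]=?,scc[3]=?,scc[4]=?,scc[5]=?)
step 2: low=(low[0]=0,low[1]=1,low[2]=1,low[3]=?,low[4]=?,low[5]=3); scc=(scc[0]=0,scc[1]=?,scc[2]=?,scc[3]=?,scc[4]=?,scc[5]=1)
step 3: low=(low[0]=0,low[1]=1,low[2]=1,low[3]=?,low[4]=?,low[5]=3); scc=(scc[0]=0,scc[1]=?,scc[2]=?,scc[3]=?,scc[4]=?,scc[5]=1)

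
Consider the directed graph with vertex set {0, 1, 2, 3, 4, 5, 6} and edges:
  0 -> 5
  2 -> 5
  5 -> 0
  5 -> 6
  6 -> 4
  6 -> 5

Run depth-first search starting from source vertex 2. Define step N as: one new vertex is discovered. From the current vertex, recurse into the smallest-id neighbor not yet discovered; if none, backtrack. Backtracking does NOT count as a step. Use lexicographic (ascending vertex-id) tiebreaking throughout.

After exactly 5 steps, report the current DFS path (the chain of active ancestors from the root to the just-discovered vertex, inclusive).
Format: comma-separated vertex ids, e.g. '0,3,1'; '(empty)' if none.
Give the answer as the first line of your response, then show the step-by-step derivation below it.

2,5,6,4

step 1: discover 2; path=2; order=2
step 2: discover 5; path=2>5; order=2,5
step 3: discover 0; path=2>5>0; order=2,5,0
step 4: discover 6; path=2>5>6; order=2,5,0,6
step 5: discover 4; path=2>5>6>4; order=2,5,0,6,4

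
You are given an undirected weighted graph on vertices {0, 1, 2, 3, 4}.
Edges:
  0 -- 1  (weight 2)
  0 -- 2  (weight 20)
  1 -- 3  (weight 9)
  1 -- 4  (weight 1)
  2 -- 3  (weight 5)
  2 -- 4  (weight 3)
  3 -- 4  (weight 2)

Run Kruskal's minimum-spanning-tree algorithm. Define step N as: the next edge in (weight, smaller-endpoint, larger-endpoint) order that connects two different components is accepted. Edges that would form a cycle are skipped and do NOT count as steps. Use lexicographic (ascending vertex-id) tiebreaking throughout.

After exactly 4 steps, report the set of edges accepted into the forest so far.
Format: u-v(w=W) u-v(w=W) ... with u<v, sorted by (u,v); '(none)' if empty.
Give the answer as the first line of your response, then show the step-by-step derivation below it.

0-1(w=2) 1-4(w=1) 2-4(w=3) 3-4(w=2)

step 1: add edge 1-4 (w=1); MST = {1-4(w=1)}
step 2: add edge 0-1 (w=2); MST = {0-1(w=2) 1-4(w=1)}
step 3: add edge 3-4 (w=2); MST = {0-1(w=2) 1-4(w=1) 3-4(w=2)}
step 4: add edge 2-4 (w=3); MST = {0-1(w=2) 1-4(w=1) 2-4(w=3) 3-4(w=2)}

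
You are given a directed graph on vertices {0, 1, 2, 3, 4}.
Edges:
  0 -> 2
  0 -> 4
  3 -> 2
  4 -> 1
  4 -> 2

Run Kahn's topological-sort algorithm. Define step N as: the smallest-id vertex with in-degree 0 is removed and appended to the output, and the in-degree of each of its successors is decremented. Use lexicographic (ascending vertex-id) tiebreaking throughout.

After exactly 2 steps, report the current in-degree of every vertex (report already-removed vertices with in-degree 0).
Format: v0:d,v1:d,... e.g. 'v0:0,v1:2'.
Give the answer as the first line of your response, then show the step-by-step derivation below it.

v0:0,v1:1,v2:1,v3:0,v4:0

step 1: output 0; order=[0]; indeg=(0,1,2,0,0)
step 2: output 3; order=[0,3]; indeg=(0,1,1,0,0)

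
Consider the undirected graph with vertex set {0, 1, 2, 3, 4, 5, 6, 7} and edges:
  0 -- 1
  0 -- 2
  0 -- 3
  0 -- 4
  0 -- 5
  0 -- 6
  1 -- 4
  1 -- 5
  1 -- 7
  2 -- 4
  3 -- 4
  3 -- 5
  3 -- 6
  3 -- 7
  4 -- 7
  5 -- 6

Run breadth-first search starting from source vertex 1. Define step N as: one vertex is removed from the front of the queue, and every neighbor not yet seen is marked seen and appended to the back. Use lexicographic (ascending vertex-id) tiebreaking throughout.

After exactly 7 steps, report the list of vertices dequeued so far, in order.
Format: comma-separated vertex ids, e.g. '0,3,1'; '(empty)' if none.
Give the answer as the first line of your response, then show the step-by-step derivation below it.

1,0,4,5,7,2,3

step 1: dequeue 1; queue=[0,4,5,7]; order=1
step 2: dequeue 0; queue=[4,5,7,2,3,6]; order=1,0
step 3: dequeue 4; queue=[5,7,2,3,6]; order=1,0,4
step 4: dequeue 5; queue=[7,2,3,6]; order=1,0,4,5
step 5: dequeue 7; queue=[2,3,6]; order=1,0,4,5,7
step 6: dequeue 2; queue=[3,6]; order=1,0,4,5,7,2
step 7: dequeue 3; queue=[6]; order=1,0,4,5,7,2,3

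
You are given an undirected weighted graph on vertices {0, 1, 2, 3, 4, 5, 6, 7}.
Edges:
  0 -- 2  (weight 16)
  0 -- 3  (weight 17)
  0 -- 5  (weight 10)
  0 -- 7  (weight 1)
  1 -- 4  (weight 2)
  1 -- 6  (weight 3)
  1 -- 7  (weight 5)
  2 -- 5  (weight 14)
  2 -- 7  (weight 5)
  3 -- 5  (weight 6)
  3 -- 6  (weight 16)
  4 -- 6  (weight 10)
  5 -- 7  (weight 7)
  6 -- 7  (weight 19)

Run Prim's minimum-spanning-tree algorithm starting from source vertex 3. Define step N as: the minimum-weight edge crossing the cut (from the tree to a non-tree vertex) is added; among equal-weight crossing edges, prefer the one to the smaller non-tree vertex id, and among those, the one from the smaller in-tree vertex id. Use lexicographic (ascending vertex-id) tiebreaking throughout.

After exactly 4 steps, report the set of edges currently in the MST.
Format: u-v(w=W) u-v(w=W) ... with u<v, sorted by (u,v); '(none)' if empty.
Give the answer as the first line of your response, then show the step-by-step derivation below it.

0-7(w=1) 1-7(w=5) 3-5(w=6) 5-7(w=7)

step 1: add edge 3-5 (w=6); MST = {3-5(w=6)}
step 2: add edge 5-7 (w=7); MST = {3-5(w=6) 5-7(w=7)}
step 3: add edge 0-7 (w=1); MST = {0-7(w=1) 3-5(w=6) 5-7(w=7)}
step 4: add edge 1-7 (w=5); MST = {0-7(w=1) 1-7(w=5) 3-5(w=6) 5-7(w=7)}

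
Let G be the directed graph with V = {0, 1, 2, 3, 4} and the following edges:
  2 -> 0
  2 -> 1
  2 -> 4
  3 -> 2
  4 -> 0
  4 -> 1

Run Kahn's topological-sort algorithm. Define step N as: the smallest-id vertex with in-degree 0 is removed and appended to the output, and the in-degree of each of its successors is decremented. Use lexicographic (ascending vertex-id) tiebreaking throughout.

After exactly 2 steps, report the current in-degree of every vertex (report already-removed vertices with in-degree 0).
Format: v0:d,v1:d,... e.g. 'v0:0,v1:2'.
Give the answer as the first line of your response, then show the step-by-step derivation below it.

v0:1,v1:1,v2:0,v3:0,v4:0

step 1: output 3; order=[3]; indeg=(2,2,0,0,1)
step 2: output 2; order=[3,2]; indeg=(1,1,0,0,0)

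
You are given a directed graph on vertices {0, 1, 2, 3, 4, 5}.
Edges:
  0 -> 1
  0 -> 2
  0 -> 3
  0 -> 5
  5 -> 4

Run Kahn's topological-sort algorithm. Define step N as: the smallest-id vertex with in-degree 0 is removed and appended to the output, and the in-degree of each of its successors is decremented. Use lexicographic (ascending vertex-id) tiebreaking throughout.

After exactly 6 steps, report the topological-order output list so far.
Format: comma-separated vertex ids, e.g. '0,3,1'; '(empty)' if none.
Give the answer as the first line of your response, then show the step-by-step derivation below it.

0,1,2,3,5,4

step 1: output 0; order=[0]; indeg=(0,0,0,0,1,0)
step 2: output 1; order=[0,1]; indeg=(0,0,0,0,1,0)
step 3: output 2; order=[0,1,2]; indeg=(0,0,0,0,1,0)
step 4: output 3; order=[0,1,2,3]; indeg=(0,0,0,0,1,0)
step 5: output 5; order=[0,1,2,3,5]; indeg=(0,0,0,0,0,0)
step 6: output 4; order=[0,1,2,3,5,4]; indeg=(0,0,0,0,0,0)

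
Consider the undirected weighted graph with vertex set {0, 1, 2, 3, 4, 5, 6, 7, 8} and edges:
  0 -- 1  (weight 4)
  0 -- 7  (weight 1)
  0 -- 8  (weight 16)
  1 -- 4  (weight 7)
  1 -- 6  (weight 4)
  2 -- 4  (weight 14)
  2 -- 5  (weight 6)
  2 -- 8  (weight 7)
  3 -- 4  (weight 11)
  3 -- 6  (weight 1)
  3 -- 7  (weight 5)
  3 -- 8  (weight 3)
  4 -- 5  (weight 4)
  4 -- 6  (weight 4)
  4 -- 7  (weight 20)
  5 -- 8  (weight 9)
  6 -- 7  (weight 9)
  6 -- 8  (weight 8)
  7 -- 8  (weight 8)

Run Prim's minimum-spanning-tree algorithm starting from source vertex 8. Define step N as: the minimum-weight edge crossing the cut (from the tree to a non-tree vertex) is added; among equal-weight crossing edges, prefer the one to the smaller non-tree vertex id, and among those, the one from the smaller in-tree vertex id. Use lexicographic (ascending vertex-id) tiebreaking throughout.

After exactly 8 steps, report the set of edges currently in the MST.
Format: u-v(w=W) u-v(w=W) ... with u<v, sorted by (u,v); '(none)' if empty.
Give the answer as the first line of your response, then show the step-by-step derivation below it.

0-1(w=4) 0-7(w=1) 1-6(w=4) 2-5(w=6) 3-6(w=1) 3-8(w=3) 4-5(w=4) 4-6(w=4)

step 1: add edge 3-8 (w=3); MST = {3-8(w=3)}
step 2: add edge 3-6 (w=1); MST = {3-6(w=1) 3-8(w=3)}
step 3: add edge 1-6 (w=4); MST = {1-6(w=4) 3-6(w=1) 3-8(w=3)}
step 4: add edge 0-1 (w=4); MST = {0-1(w=4) 1-6(w=4) 3-6(w=1) 3-8(w=3)}
step 5: add edge 0-7 (w=1); MST = {0-1(w=4) 0-7(w=1) 1-6(w=4) 3-6(w=1) 3-8(w=3)}
step 6: add edge 4-6 (w=4); MST = {0-1(w=4) 0-7(w=1) 1-6(w=4) 3-6(w=1) 3-8(w=3) 4-6(w=4)}
step 7: add edge 4-5 (w=4); MST = {0-1(w=4) 0-7(w=1) 1-6(w=4) 3-6(w=1) 3-8(w=3) 4-5(w=4) 4-6(w=4)}
step 8: add edge 2-5 (w=6); MST = {0-1(w=4) 0-7(w=1) 1-6(w=4) 2-5(w=6) 3-6(w=1) 3-8(w=3) 4-5(w=4) 4-6(w=4)}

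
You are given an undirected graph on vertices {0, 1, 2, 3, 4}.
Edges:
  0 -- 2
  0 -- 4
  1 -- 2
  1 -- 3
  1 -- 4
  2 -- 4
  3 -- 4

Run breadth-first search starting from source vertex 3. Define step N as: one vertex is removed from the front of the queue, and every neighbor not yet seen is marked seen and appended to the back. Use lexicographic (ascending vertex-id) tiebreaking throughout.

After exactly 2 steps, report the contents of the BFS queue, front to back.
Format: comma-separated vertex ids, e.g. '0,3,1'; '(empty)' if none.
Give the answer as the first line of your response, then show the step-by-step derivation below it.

4,2

step 1: dequeue 3; queue=[1,4]; order=3
step 2: dequeue 1; queue=[4,2]; order=3,1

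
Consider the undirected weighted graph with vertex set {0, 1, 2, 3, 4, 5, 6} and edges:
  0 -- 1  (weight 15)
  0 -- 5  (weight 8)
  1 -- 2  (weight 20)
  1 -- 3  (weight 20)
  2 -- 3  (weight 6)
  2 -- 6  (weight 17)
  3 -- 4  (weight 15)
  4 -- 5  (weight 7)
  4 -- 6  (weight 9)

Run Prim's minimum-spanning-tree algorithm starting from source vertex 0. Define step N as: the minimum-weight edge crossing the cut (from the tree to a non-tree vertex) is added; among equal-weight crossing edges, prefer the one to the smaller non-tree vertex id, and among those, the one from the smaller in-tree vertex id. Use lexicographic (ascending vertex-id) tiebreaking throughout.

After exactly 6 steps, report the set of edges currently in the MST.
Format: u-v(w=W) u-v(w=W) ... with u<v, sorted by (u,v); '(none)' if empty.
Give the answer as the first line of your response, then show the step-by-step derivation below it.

0-1(w=15) 0-5(w=8) 2-3(w=6) 3-4(w=15) 4-5(w=7) 4-6(w=9)

step 1: add edge 0-5 (w=8); MST = {0-5(w=8)}
step 2: add edge 4-5 (w=7); MST = {0-5(w=8) 4-5(w=7)}
step 3: add edge 4-6 (w=9); MST = {0-5(w=8) 4-5(w=7) 4-6(w=9)}
step 4: add edge 0-1 (w=15); MST = {0-1(w=15) 0-5(w=8) 4-5(w=7) 4-6(w=9)}
step 5: add edge 3-4 (w=15); MST = {0-1(w=15) 0-5(w=8) 3-4(w=15) 4-5(w=7) 4-6(w=9)}
step 6: add edge 2-3 (w=6); MST = {0-1(w=15) 0-5(w=8) 2-3(w=6) 3-4(w=15) 4-5(w=7) 4-6(w=9)}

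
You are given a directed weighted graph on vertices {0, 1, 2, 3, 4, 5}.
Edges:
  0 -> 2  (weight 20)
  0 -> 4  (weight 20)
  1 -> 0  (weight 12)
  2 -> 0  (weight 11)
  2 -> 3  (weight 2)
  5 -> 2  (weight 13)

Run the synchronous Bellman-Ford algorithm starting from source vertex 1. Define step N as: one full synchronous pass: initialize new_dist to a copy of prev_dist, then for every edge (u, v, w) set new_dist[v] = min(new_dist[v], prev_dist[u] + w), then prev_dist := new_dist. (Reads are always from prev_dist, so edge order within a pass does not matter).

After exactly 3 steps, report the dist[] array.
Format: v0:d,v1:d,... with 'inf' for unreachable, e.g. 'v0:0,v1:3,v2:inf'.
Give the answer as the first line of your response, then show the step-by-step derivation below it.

v0:12,v1:0,v2:32,v3:34,v4:32,v5:inf

step 1: dist = v0:12,v1:0,v2:inf,v3:inf,v4:inf,v5:inf
step 2: dist = v0:12,v1:0,v2:32,v3:inf,v4:32,v5:inf
step 3: dist = v0:12,v1:0,v2:32,v3:34,v4:32,v5:inf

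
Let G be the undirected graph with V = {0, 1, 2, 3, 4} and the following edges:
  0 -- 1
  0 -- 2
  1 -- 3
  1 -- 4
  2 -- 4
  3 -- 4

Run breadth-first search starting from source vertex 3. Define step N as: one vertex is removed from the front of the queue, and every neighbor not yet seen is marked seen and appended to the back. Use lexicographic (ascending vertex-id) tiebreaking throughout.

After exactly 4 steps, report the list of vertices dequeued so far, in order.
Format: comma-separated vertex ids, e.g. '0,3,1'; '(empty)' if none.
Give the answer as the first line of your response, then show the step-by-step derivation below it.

3,1,4,0

step 1: dequeue 3; queue=[1,4]; order=3
step 2: dequeue 1; queue=[4,0]; order=3,1
step 3: dequeue 4; queue=[0,2]; order=3,1,4
step 4: dequeue 0; queue=[2]; order=3,1,4,0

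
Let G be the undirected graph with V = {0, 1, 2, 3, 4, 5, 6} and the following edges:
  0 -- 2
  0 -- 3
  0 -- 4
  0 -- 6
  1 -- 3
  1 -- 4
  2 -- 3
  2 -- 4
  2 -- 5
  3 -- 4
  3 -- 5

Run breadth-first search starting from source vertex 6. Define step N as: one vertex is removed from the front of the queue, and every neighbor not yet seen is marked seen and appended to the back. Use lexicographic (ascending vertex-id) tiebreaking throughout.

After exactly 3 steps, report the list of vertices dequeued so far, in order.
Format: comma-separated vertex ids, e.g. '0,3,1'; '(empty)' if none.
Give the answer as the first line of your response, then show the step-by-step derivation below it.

6,0,2

step 1: dequeue 6; queue=[0]; order=6
step 2: dequeue 0; queue=[2,3,4]; order=6,0
step 3: dequeue 2; queue=[3,4,5]; order=6,0,2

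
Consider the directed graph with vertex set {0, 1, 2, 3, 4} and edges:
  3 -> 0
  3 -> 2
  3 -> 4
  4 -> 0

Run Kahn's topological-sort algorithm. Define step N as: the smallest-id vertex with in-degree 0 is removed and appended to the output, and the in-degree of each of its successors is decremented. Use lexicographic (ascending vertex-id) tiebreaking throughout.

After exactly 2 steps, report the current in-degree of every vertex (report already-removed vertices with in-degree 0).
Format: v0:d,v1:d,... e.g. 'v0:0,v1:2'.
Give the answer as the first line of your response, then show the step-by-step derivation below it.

v0:1,v1:0,v2:0,v3:0,v4:0

step 1: output 1; order=[1]; indeg=(2,0,1,0,1)
step 2: output 3; order=[1,3]; indeg=(1,0,0,0,0)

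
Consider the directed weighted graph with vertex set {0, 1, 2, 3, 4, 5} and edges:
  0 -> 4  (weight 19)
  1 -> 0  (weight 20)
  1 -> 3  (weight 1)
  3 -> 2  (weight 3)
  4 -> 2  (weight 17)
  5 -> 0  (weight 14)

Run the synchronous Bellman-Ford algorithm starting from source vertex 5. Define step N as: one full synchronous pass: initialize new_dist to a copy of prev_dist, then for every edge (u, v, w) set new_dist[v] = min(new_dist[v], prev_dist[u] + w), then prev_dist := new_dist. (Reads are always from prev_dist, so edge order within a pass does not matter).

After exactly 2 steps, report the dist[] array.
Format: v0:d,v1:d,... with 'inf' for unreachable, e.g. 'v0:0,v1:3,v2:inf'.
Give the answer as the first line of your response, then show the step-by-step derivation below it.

v0:14,v1:inf,v2:inf,v3:inf,v4:33,v5:0

step 1: dist = v0:14,v1:inf,v2:inf,v3:inf,v4:inf,v5:0
step 2: dist = v0:14,v1:inf,v2:inf,v3:inf,v4:33,v5:0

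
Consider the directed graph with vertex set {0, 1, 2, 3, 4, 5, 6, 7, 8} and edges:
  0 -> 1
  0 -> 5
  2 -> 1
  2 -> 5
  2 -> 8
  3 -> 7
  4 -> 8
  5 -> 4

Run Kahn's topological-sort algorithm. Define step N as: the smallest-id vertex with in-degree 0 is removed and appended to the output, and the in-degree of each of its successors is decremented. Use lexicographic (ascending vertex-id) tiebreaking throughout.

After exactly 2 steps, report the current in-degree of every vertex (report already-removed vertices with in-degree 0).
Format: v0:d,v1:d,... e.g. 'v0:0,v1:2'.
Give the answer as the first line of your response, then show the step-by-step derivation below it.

v0:0,v1:0,v2:0,v3:0,v4:1,v5:0,v6:0,v7:1,v8:1

step 1: output 0; order=[0]; indeg=(0,1,0,0,1,1,0,1,2)
step 2: output 2; order=[0,2]; indeg=(0,0,0,0,1,0,0,1,1)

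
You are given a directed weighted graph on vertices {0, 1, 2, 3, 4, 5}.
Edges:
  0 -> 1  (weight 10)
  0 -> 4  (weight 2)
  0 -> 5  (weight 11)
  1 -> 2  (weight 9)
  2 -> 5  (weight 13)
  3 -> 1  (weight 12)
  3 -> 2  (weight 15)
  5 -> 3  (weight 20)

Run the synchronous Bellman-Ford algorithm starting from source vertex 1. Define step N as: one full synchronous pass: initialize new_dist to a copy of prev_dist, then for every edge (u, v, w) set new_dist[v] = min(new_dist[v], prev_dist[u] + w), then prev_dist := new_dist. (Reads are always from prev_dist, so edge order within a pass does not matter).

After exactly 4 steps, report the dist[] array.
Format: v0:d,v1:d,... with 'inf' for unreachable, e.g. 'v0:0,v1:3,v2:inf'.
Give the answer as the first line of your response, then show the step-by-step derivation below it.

v0:inf,v1:0,v2:9,v3:42,v4:inf,v5:22

step 1: dist = v0:inf,v1:0,v2:9,v3:inf,v4:inf,v5:inf
step 2: dist = v0:inf,v1:0,v2:9,v3:inf,v4:inf,v5:22
step 3: dist = v0:inf,v1:0,v2:9,v3:42,v4:inf,v5:22
step 4: dist = v0:inf,v1:0,v2:9,v3:42,v4:inf,v5:22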